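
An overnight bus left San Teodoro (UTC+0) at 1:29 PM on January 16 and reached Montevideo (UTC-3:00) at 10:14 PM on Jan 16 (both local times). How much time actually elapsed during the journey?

11 hours 45 minutes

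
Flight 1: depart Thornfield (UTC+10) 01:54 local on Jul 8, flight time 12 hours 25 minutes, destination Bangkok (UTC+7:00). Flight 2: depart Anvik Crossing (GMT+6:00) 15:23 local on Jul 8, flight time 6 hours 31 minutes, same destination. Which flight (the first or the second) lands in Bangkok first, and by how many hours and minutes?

the first, by 11 hours 35 minutes

Flight 1 in UTC: 01:54 − 10:00 = 15:54 on Jul 7.
+12 hours 25 minutes → arrive 04:19 UTC on Jul 8.
Flight 2 in UTC: 15:23 − 6:00 = 09:23 on Jul 8.
+6 hours and 31 minutes → arrive 15:54 UTC on Jul 8.
Flight 1 lands earlier by 11 hours 35 minutes.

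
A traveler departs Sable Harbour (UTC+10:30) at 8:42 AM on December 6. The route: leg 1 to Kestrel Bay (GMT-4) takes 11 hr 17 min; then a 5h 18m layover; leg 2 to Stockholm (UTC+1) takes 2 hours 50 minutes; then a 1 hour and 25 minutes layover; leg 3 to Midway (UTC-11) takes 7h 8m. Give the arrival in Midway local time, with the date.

3:10 PM on Dec 6

Convert departure to UTC: 8:42 AM − 10:30 = 10:12 PM UTC on Dec 5.
Add 11 hours and 17 minutes leg 1 → 9:29 AM UTC (Dec 6).
Add 5 hours and 18 minutes layover in Kestrel Bay → 2:47 PM UTC.
Add 2 hours 50 minutes leg 2 → 5:37 PM UTC.
Add 1 hour and 25 minutes layover in Stockholm → 7:02 PM UTC.
Add 7 hours and 8 minutes leg 3 → 2:10 AM UTC (Dec 7).
Midway is UTC−11:00, so local arrival = 2:10 AM − 11:00 = 3:10 PM on Dec 6.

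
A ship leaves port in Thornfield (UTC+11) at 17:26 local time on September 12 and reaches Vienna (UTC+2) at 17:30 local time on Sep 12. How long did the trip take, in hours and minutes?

Departure in UTC: 17:26 − 11:00 = 06:26 on Sep 12.
Arrival in UTC: 17:30 − 2:00 = 15:30 on Sep 12.
Elapsed = 15:30 − 06:26 = 9 hours 4 minutes.

9 hours 4 minutes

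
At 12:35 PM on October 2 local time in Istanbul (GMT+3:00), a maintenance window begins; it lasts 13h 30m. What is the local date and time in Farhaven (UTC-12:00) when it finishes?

Convert start to UTC: 12:35 PM − 3:00 = 9:35 AM UTC on Oct 2.
Add 13 hours 30 minutes duration → 11:05 PM UTC.
Farhaven is UTC−12:00, so local end time = 11:05 PM − 12:00 = 11:05 AM on Oct 2.

11:05 AM on October 2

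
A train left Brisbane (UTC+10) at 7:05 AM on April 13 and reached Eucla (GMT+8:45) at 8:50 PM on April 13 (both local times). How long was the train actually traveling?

Departure in UTC: 7:05 AM − 10:00 = 9:05 PM on Apr 12.
Arrival in UTC: 8:50 PM − 8:45 = 12:05 PM on Apr 13.
Elapsed = 12:05 PM − 9:05 PM (+1 day) = 15 hours.

15 hours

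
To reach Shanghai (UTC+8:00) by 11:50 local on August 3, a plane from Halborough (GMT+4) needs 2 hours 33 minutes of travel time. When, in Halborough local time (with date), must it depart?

05:17 on August 3

Target arrival in UTC: 11:50 − 8:00 = 03:50 on Aug 3.
Subtract 2 hours and 33 minutes → departure 01:17 UTC on Aug 3.
Halborough is UTC+4:00: 01:17 + 4:00 = 05:17 on Aug 3.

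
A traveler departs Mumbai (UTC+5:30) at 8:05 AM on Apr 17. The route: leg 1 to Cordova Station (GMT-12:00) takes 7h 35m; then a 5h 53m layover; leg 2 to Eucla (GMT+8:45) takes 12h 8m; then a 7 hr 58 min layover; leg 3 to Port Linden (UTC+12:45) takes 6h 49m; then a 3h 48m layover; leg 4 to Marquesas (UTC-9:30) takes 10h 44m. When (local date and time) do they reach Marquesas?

12:00 AM on April 19

Convert departure to UTC: 8:05 AM − 5:30 = 2:35 AM UTC on Apr 17.
Add 7 hours 35 minutes leg 1 → 10:10 AM UTC.
Add 5 hours 53 minutes layover in Cordova Station → 4:03 PM UTC.
Add 12 hours 8 minutes leg 2 → 4:11 AM UTC (Apr 18).
Add 7 hours 58 minutes layover in Eucla → 12:09 PM UTC.
Add 6 hours 49 minutes leg 3 → 6:58 PM UTC.
Add 3 hours and 48 minutes layover in Port Linden → 10:46 PM UTC.
Add 10 hours 44 minutes leg 4 → 9:30 AM UTC (Apr 19).
Marquesas is UTC−9:30, so local arrival = 9:30 AM − 9:30 = 12:00 AM on Apr 19.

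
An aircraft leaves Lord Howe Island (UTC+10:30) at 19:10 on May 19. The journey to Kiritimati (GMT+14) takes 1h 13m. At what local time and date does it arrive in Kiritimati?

23:53 on May 19

Kiritimati is 3:30 ahead of Lord Howe Island.
After 1 hour and 13 minutes it is 20:23 in Lord Howe Island.
Shift by the zone difference: 20:23 + 3:30 = 23:53 on May 19 in Kiritimati.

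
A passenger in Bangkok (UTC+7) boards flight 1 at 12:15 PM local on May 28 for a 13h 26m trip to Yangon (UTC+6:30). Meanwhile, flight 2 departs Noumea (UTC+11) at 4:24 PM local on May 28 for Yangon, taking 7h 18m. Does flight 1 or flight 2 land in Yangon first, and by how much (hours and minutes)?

Flight 1 in UTC: 12:15 PM − 7:00 = 5:15 AM on May 28.
+13 hours 26 minutes → arrive 6:41 PM UTC on May 28.
Flight 2 in UTC: 4:24 PM − 11:00 = 5:24 AM on May 28.
+7 hours and 18 minutes → arrive 12:42 PM UTC on May 28.
Flight 2 lands earlier by 5 hours 59 minutes.

the second, by 5 hours 59 minutes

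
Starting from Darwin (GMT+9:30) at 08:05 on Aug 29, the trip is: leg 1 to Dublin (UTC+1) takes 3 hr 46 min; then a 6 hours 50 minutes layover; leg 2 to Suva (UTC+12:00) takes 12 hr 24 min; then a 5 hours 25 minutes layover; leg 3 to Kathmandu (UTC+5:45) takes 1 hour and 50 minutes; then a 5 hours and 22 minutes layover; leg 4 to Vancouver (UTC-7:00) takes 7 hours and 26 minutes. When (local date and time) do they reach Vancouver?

10:38 on August 30

Convert departure to UTC: 08:05 − 9:30 = 22:35 UTC on Aug 28.
Add 3 hours 46 minutes leg 1 → 02:21 UTC (Aug 29).
Add 6 hours 50 minutes layover in Dublin → 09:11 UTC.
Add 12 hours 24 minutes leg 2 → 21:35 UTC.
Add 5 hours and 25 minutes layover in Suva → 03:00 UTC (Aug 30).
Add 1 hour 50 minutes leg 3 → 04:50 UTC.
Add 5 hours 22 minutes layover in Kathmandu → 10:12 UTC.
Add 7 hours 26 minutes leg 4 → 17:38 UTC.
Vancouver is UTC−7:00, so local arrival = 17:38 − 7:00 = 10:38 on Aug 30.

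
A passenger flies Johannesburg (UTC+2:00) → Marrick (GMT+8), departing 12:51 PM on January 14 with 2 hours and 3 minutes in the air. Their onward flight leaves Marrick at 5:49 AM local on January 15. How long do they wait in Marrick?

8 hours 55 minutes

Convert departure to UTC: 12:51 PM − 2:00 = 10:51 AM UTC on Jan 14.
Add 2 hours and 3 minutes flight time → 12:54 PM UTC.
Marrick is UTC+8:00, so local arrival = 12:54 PM + 8:00 = 8:54 PM on Jan 14.
Layover = 5:49 AM − 8:54 PM (+1 day) = 8 hours 55 minutes.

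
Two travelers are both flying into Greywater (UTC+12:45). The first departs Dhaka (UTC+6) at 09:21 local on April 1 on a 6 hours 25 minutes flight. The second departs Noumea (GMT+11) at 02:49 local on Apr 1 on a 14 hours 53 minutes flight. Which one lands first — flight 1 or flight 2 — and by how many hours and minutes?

Flight 1 in UTC: 09:21 − 6:00 = 03:21 on Apr 1.
+6 hours and 25 minutes → arrive 09:46 UTC on Apr 1.
Flight 2 in UTC: 02:49 − 11:00 = 15:49 on Mar 31.
+14 hours and 53 minutes → arrive 06:42 UTC on Apr 1.
Flight 2 lands earlier by 3 hours 4 minutes.

the second, by 3 hours 4 minutes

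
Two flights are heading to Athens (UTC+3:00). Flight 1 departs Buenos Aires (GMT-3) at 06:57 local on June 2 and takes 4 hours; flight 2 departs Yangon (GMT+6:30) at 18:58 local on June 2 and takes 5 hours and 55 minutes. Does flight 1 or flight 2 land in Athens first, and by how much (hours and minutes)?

the first, by 4 hours 26 minutes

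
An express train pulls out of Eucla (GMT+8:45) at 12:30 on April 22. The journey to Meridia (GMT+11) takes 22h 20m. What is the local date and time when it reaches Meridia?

Meridia is 2:15 ahead of Eucla.
After 22 hours and 20 minutes it is 10:50 (Apr 23) in Eucla.
Shift by the zone difference: 10:50 + 2:15 = 13:05 on Apr 23 in Meridia.

13:05 on April 23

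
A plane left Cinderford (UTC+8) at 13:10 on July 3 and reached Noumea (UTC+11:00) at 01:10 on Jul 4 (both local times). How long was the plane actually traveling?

9 hours

Departure in UTC: 13:10 − 8:00 = 05:10 on Jul 3.
Arrival in UTC: 01:10 − 11:00 = 14:10 on Jul 3.
Elapsed = 14:10 − 05:10 = 9 hours.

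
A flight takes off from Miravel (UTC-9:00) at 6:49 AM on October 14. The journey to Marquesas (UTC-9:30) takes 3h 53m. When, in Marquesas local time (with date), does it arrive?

Convert departure to UTC: 6:49 AM + 9:00 = 3:49 PM UTC on Oct 14.
Add 3 hours and 53 minutes travel time → 7:42 PM UTC.
Marquesas is UTC−9:30, so local arrival = 7:42 PM − 9:30 = 10:12 AM on Oct 14.

10:12 AM on October 14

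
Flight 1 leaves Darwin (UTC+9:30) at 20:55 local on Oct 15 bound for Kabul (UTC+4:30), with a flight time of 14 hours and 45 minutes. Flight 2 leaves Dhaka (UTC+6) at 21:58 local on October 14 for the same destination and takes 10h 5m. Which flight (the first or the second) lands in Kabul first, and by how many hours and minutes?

Flight 1 in UTC: 20:55 − 9:30 = 11:25 on Oct 15.
+14 hours 45 minutes → arrive 02:10 UTC on Oct 16.
Flight 2 in UTC: 21:58 − 6:00 = 15:58 on Oct 14.
+10 hours and 5 minutes → arrive 02:03 UTC on Oct 15.
Flight 2 lands earlier by 24 hours 7 minutes.

the second, by 24 hours 7 minutes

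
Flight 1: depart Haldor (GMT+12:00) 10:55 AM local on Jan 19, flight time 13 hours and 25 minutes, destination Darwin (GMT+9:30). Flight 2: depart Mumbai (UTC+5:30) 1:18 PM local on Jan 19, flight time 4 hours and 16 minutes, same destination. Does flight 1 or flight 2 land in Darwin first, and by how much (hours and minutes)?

Flight 1 in UTC: 10:55 AM − 12:00 = 10:55 PM on Jan 18.
+13 hours and 25 minutes → arrive 12:20 PM UTC on Jan 19.
Flight 2 in UTC: 1:18 PM − 5:30 = 7:48 AM on Jan 19.
+4 hours 16 minutes → arrive 12:04 PM UTC on Jan 19.
Flight 2 lands earlier by 16 minutes.

the second, by 16 minutes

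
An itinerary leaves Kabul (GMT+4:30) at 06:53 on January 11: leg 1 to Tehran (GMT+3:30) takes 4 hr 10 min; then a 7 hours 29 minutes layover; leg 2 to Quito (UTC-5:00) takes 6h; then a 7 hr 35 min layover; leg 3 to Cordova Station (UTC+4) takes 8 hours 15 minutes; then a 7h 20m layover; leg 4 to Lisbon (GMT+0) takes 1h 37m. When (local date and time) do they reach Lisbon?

Convert departure to UTC: 06:53 − 4:30 = 02:23 UTC on Jan 11.
Add 4 hours 10 minutes leg 1 → 06:33 UTC.
Add 7 hours 29 minutes layover in Tehran → 14:02 UTC.
Add 6 hours leg 2 → 20:02 UTC.
Add 7 hours and 35 minutes layover in Quito → 03:37 UTC (Jan 12).
Add 8 hours 15 minutes leg 3 → 11:52 UTC.
Add 7 hours 20 minutes layover in Cordova Station → 19:12 UTC.
Add 1 hour 37 minutes leg 4 → 20:49 UTC.
Lisbon is UTC+0, so local arrival is the same: 20:49 on Jan 12.

20:49 on January 12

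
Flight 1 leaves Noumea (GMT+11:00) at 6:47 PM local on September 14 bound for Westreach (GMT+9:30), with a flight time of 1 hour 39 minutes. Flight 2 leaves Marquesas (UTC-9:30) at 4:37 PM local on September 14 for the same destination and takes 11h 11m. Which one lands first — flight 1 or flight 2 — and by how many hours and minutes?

the first, by 27 hours 52 minutes

Flight 1 in UTC: 6:47 PM − 11:00 = 7:47 AM on Sep 14.
+1 hour and 39 minutes → arrive 9:26 AM UTC on Sep 14.
Flight 2 in UTC: 4:37 PM + 9:30 = 2:07 AM on Sep 15.
+11 hours 11 minutes → arrive 1:18 PM UTC on Sep 15.
Flight 1 lands earlier by 27 hours 52 minutes.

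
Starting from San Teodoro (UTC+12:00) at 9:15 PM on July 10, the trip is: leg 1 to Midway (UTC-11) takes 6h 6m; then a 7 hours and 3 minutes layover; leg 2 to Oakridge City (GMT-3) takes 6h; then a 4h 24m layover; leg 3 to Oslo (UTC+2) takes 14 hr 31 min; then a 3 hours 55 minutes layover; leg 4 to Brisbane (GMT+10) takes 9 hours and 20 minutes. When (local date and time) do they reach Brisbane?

10:34 PM on July 12

Convert departure to UTC: 9:15 PM − 12:00 = 9:15 AM UTC on Jul 10.
Add 6 hours and 6 minutes leg 1 → 3:21 PM UTC.
Add 7 hours and 3 minutes layover in Midway → 10:24 PM UTC.
Add 6 hours leg 2 → 4:24 AM UTC (Jul 11).
Add 4 hours 24 minutes layover in Oakridge City → 8:48 AM UTC.
Add 14 hours and 31 minutes leg 3 → 11:19 PM UTC.
Add 3 hours and 55 minutes layover in Oslo → 3:14 AM UTC (Jul 12).
Add 9 hours 20 minutes leg 4 → 12:34 PM UTC.
Brisbane is UTC+10:00, so local arrival = 12:34 PM + 10:00 = 10:34 PM on Jul 12.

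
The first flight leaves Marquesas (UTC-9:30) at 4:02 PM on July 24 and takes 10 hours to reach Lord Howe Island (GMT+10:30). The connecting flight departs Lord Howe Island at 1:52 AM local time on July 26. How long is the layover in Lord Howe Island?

3 hours 50 minutes

Convert departure to UTC: 4:02 PM + 9:30 = 1:32 AM UTC on Jul 25.
Add 10 hours flight time → 11:32 AM UTC.
Lord Howe Island is UTC+10:30, so local arrival = 11:32 AM + 10:30 = 10:02 PM on Jul 25.
Layover = 1:52 AM − 10:02 PM (+1 day) = 3 hours 50 minutes.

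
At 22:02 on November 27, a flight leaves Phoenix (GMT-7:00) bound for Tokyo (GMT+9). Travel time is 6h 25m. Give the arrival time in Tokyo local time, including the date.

20:27 on Nov 28

Convert departure to UTC: 22:02 + 7:00 = 05:02 UTC on Nov 28.
Add 6 hours and 25 minutes travel time → 11:27 UTC.
Tokyo is UTC+9:00, so local arrival = 11:27 + 9:00 = 20:27 on Nov 28.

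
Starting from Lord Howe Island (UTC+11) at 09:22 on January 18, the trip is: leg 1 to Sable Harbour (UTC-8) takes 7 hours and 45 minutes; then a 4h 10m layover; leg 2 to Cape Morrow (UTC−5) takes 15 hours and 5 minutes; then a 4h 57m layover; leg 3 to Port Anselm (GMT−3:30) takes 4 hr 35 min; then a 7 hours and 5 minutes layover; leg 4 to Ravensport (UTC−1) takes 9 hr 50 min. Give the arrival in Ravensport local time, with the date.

02:49 on Jan 20

Convert departure to UTC: 09:22 − 11:00 = 22:22 UTC on Jan 17.
Add 7 hours and 45 minutes leg 1 → 06:07 UTC (Jan 18).
Add 4 hours and 10 minutes layover in Sable Harbour → 10:17 UTC.
Add 15 hours 5 minutes leg 2 → 01:22 UTC (Jan 19).
Add 4 hours and 57 minutes layover in Cape Morrow → 06:19 UTC.
Add 4 hours and 35 minutes leg 3 → 10:54 UTC.
Add 7 hours and 5 minutes layover in Port Anselm → 17:59 UTC.
Add 9 hours 50 minutes leg 4 → 03:49 UTC (Jan 20).
Ravensport is UTC−1:00, so local arrival = 03:49 − 1:00 = 02:49 on Jan 20.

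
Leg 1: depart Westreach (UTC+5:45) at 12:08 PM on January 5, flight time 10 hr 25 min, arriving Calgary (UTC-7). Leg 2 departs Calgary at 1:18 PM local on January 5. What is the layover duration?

Convert departure to UTC: 12:08 PM − 5:45 = 6:23 AM UTC on Jan 5.
Add 10 hours 25 minutes flight time → 4:48 PM UTC.
Calgary is UTC−7:00, so local arrival = 4:48 PM − 7:00 = 9:48 AM on Jan 5.
Layover = 1:18 PM − 9:48 AM = 3 hours 30 minutes.

3 hours 30 minutes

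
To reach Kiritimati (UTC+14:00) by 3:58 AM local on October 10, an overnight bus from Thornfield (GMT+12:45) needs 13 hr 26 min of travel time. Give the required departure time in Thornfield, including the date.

1:17 PM on Oct 9

Target arrival in UTC: 3:58 AM − 14:00 = 1:58 PM on Oct 9.
Subtract 13 hours and 26 minutes → departure 12:32 AM UTC on Oct 9.
Thornfield is UTC+12:45: 12:32 AM + 12:45 = 1:17 PM on Oct 9.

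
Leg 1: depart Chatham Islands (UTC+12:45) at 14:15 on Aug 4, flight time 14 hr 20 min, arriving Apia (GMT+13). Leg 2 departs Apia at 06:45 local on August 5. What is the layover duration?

1 hour 55 minutes

Convert departure to UTC: 14:15 − 12:45 = 01:30 UTC on Aug 4.
Add 14 hours 20 minutes flight time → 15:50 UTC.
Apia is UTC+13:00, so local arrival = 15:50 + 13:00 = 04:50 on Aug 5.
Layover = 06:45 − 04:50 = 1 hour 55 minutes.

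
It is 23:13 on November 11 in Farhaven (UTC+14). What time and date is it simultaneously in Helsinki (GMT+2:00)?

In UTC: 23:13 − 14:00 = 09:13 on Nov 11.
Helsinki is UTC+2:00: 09:13 + 2:00 = 11:13 on Nov 11.

11:13 on November 11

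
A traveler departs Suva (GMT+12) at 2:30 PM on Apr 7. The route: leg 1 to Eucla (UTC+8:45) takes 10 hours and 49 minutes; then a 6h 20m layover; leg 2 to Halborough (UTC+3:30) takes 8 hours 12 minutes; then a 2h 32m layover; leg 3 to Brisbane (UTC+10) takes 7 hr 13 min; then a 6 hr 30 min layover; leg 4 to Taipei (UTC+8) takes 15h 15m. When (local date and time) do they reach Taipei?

7:21 PM on April 9

Convert departure to UTC: 2:30 PM − 12:00 = 2:30 AM UTC on Apr 7.
Add 10 hours and 49 minutes leg 1 → 1:19 PM UTC.
Add 6 hours 20 minutes layover in Eucla → 7:39 PM UTC.
Add 8 hours and 12 minutes leg 2 → 3:51 AM UTC (Apr 8).
Add 2 hours 32 minutes layover in Halborough → 6:23 AM UTC.
Add 7 hours and 13 minutes leg 3 → 1:36 PM UTC.
Add 6 hours and 30 minutes layover in Brisbane → 8:06 PM UTC.
Add 15 hours and 15 minutes leg 4 → 11:21 AM UTC (Apr 9).
Taipei is UTC+8:00, so local arrival = 11:21 AM + 8:00 = 7:21 PM on Apr 9.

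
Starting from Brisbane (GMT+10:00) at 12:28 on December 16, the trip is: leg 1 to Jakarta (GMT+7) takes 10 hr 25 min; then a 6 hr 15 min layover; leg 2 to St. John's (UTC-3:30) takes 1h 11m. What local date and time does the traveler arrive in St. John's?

Convert departure to UTC: 12:28 − 10:00 = 02:28 UTC on Dec 16.
Add 10 hours 25 minutes leg 1 → 12:53 UTC.
Add 6 hours and 15 minutes layover in Jakarta → 19:08 UTC.
Add 1 hour and 11 minutes leg 2 → 20:19 UTC.
St. John's is UTC−3:30, so local arrival = 20:19 − 3:30 = 16:49 on Dec 16.

16:49 on December 16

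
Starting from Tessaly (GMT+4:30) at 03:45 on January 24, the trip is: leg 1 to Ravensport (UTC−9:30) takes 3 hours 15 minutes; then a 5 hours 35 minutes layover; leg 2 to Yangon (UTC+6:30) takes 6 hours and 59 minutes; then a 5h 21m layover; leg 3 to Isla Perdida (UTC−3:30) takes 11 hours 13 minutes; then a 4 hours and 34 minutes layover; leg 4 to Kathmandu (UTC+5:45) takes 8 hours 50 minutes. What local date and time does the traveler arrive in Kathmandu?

Convert departure to UTC: 03:45 − 4:30 = 23:15 UTC on Jan 23.
Add 3 hours 15 minutes leg 1 → 02:30 UTC (Jan 24).
Add 5 hours and 35 minutes layover in Ravensport → 08:05 UTC.
Add 6 hours and 59 minutes leg 2 → 15:04 UTC.
Add 5 hours 21 minutes layover in Yangon → 20:25 UTC.
Add 11 hours 13 minutes leg 3 → 07:38 UTC (Jan 25).
Add 4 hours and 34 minutes layover in Isla Perdida → 12:12 UTC.
Add 8 hours and 50 minutes leg 4 → 21:02 UTC.
Kathmandu is UTC+5:45, so local arrival = 21:02 + 5:45 = 02:47 on Jan 26.

02:47 on January 26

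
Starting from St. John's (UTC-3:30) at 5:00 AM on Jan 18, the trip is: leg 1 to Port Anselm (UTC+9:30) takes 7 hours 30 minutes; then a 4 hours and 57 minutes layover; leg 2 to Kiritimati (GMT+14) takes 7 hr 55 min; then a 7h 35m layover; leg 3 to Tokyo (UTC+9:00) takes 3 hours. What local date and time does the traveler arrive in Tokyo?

Convert departure to UTC: 5:00 AM + 3:30 = 8:30 AM UTC on Jan 18.
Add 7 hours and 30 minutes leg 1 → 4:00 PM UTC.
Add 4 hours 57 minutes layover in Port Anselm → 8:57 PM UTC.
Add 7 hours and 55 minutes leg 2 → 4:52 AM UTC (Jan 19).
Add 7 hours and 35 minutes layover in Kiritimati → 12:27 PM UTC.
Add 3 hours leg 3 → 3:27 PM UTC.
Tokyo is UTC+9:00, so local arrival = 3:27 PM + 9:00 = 12:27 AM on Jan 20.

12:27 AM on Jan 20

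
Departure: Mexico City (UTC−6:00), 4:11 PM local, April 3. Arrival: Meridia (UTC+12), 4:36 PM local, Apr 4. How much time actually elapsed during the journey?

Departure in UTC: 4:11 PM + 6:00 = 10:11 PM on Apr 3.
Arrival in UTC: 4:36 PM − 12:00 = 4:36 AM on Apr 4.
Elapsed = 4:36 AM − 10:11 PM (+1 day) = 6 hours 25 minutes.

6 hours 25 minutes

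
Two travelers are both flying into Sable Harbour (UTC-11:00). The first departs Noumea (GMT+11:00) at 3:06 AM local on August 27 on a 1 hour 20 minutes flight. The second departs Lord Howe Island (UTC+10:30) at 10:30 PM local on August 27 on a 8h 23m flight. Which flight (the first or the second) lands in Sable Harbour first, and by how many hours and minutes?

Flight 1 in UTC: 3:06 AM − 11:00 = 4:06 PM on Aug 26.
+1 hour and 20 minutes → arrive 5:26 PM UTC on Aug 26.
Flight 2 in UTC: 10:30 PM − 10:30 = 12:00 PM on Aug 27.
+8 hours and 23 minutes → arrive 8:23 PM UTC on Aug 27.
Flight 1 lands earlier by 26 hours 57 minutes.

the first, by 26 hours 57 minutes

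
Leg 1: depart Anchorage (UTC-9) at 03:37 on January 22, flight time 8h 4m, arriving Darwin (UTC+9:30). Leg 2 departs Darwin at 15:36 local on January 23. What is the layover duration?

9 hours 25 minutes

Convert departure to UTC: 03:37 + 9:00 = 12:37 UTC on Jan 22.
Add 8 hours and 4 minutes flight time → 20:41 UTC.
Darwin is UTC+9:30, so local arrival = 20:41 + 9:30 = 06:11 on Jan 23.
Layover = 15:36 − 06:11 = 9 hours 25 minutes.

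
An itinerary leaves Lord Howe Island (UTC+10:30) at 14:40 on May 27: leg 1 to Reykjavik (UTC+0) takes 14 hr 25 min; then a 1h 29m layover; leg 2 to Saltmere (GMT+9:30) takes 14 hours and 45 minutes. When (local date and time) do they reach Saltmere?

Convert departure to UTC: 14:40 − 10:30 = 04:10 UTC on May 27.
Add 14 hours and 25 minutes leg 1 → 18:35 UTC.
Add 1 hour and 29 minutes layover in Reykjavik → 20:04 UTC.
Add 14 hours and 45 minutes leg 2 → 10:49 UTC (May 28).
Saltmere is UTC+9:30, so local arrival = 10:49 + 9:30 = 20:19 on May 28.

20:19 on May 28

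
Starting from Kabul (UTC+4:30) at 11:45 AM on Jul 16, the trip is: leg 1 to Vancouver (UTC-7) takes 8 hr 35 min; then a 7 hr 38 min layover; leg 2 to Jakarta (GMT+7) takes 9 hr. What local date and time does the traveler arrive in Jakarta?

3:28 PM on July 17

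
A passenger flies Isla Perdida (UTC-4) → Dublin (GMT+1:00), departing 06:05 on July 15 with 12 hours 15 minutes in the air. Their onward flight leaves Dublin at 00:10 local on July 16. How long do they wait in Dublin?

50 minutes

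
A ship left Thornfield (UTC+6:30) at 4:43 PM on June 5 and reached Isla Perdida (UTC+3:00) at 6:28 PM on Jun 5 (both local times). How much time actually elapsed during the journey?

5 hours 15 minutes

Isla Perdida is 3:30 behind Thornfield.
Clock-face elapsed time (ignoring zones) is 1 hour 45 minutes.
Actual elapsed = 1 hour 45 minutes + 3:30 = 5 hours 15 minutes.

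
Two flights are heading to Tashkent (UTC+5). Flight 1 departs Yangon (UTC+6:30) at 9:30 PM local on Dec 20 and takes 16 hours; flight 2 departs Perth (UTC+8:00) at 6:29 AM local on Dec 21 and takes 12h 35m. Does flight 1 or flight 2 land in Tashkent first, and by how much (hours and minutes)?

the first, by 4 hours 4 minutes

Flight 1 in UTC: 9:30 PM − 6:30 = 3:00 PM on Dec 20.
+16 hours → arrive 7:00 AM UTC on Dec 21.
Flight 2 in UTC: 6:29 AM − 8:00 = 10:29 PM on Dec 20.
+12 hours and 35 minutes → arrive 11:04 AM UTC on Dec 21.
Flight 1 lands earlier by 4 hours 4 minutes.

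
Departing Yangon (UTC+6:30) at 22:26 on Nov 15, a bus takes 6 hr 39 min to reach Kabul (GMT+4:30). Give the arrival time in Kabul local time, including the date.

Convert departure to UTC: 22:26 − 6:30 = 15:56 UTC on Nov 15.
Add 6 hours 39 minutes travel time → 22:35 UTC.
Kabul is UTC+4:30, so local arrival = 22:35 + 4:30 = 03:05 on Nov 16.

03:05 on November 16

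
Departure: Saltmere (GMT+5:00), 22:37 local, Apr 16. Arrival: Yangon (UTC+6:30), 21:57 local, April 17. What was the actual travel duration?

Yangon is 1:30 ahead of Saltmere.
Clock-face elapsed time (ignoring zones) is 23 hours 20 minutes.
Actual elapsed = 23 hours 20 minutes − 1:30 = 21 hours 50 minutes.

21 hours 50 minutes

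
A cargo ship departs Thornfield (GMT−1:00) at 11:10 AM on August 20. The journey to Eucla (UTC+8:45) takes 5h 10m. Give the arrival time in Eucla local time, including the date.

2:05 AM on August 21

Eucla is 9:45 ahead of Thornfield.
After 5 hours and 10 minutes it is 4:20 PM in Thornfield.
Shift by the zone difference: 4:20 PM + 9:45 = 2:05 AM on Aug 21 in Eucla.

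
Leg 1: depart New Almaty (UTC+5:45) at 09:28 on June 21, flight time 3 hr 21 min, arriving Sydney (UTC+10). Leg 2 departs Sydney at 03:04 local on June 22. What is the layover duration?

Convert departure to UTC: 09:28 − 5:45 = 03:43 UTC on Jun 21.
Add 3 hours 21 minutes flight time → 07:04 UTC.
Sydney is UTC+10:00, so local arrival = 07:04 + 10:00 = 17:04 on Jun 21.
Layover = 03:04 − 17:04 (+1 day) = 10 hours.

10 hours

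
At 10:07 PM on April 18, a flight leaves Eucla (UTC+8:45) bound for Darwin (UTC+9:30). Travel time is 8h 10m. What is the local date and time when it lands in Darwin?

7:02 AM on Apr 19

Darwin is 0:45 ahead of Eucla.
After 8 hours 10 minutes it is 6:17 AM (Apr 19) in Eucla.
Shift by the zone difference: 6:17 AM + 0:45 = 7:02 AM on Apr 19 in Darwin.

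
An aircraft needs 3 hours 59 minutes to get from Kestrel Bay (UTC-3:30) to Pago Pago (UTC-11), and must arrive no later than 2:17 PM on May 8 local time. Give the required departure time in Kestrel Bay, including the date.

Target arrival in UTC: 2:17 PM + 11:00 = 1:17 AM on May 9.
Subtract 3 hours and 59 minutes → departure 9:18 PM UTC on May 8.
Kestrel Bay is UTC−3:30: 9:18 PM − 3:30 = 5:48 PM on May 8.

5:48 PM on May 8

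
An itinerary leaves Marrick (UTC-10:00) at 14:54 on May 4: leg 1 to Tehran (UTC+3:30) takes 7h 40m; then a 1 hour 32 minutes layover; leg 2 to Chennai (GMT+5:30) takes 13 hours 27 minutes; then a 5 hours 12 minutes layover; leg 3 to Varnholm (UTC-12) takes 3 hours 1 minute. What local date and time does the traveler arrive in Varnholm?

19:46 on May 5

Convert departure to UTC: 14:54 + 10:00 = 00:54 UTC on May 5.
Add 7 hours 40 minutes leg 1 → 08:34 UTC.
Add 1 hour 32 minutes layover in Tehran → 10:06 UTC.
Add 13 hours 27 minutes leg 2 → 23:33 UTC.
Add 5 hours 12 minutes layover in Chennai → 04:45 UTC (May 6).
Add 3 hours 1 minute leg 3 → 07:46 UTC.
Varnholm is UTC−12:00, so local arrival = 07:46 − 12:00 = 19:46 on May 5.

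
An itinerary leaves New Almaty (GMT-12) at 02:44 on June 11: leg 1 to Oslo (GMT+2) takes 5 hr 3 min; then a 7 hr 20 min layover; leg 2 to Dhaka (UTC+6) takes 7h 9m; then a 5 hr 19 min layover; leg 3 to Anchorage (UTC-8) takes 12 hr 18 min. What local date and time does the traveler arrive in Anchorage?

Convert departure to UTC: 02:44 + 12:00 = 14:44 UTC on Jun 11.
Add 5 hours and 3 minutes leg 1 → 19:47 UTC.
Add 7 hours and 20 minutes layover in Oslo → 03:07 UTC (Jun 12).
Add 7 hours 9 minutes leg 2 → 10:16 UTC.
Add 5 hours and 19 minutes layover in Dhaka → 15:35 UTC.
Add 12 hours 18 minutes leg 3 → 03:53 UTC (Jun 13).
Anchorage is UTC−8:00, so local arrival = 03:53 − 8:00 = 19:53 on Jun 12.

19:53 on June 12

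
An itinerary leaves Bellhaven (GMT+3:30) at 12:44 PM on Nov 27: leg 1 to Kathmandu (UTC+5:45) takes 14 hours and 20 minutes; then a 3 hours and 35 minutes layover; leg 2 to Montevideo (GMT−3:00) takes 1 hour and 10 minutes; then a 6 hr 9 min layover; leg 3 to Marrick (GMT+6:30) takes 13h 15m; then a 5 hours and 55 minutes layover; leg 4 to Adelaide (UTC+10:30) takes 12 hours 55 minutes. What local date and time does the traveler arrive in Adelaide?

5:03 AM on November 30

Convert departure to UTC: 12:44 PM − 3:30 = 9:14 AM UTC on Nov 27.
Add 14 hours 20 minutes leg 1 → 11:34 PM UTC.
Add 3 hours and 35 minutes layover in Kathmandu → 3:09 AM UTC (Nov 28).
Add 1 hour and 10 minutes leg 2 → 4:19 AM UTC.
Add 6 hours and 9 minutes layover in Montevideo → 10:28 AM UTC.
Add 13 hours 15 minutes leg 3 → 11:43 PM UTC.
Add 5 hours 55 minutes layover in Marrick → 5:38 AM UTC (Nov 29).
Add 12 hours and 55 minutes leg 4 → 6:33 PM UTC.
Adelaide is UTC+10:30, so local arrival = 6:33 PM + 10:30 = 5:03 AM on Nov 30.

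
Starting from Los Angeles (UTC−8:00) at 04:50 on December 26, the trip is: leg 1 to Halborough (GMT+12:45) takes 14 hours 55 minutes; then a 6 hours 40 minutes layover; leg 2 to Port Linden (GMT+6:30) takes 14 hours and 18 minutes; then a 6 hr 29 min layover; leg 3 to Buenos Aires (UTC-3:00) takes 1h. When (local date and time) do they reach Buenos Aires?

05:12 on December 28

Convert departure to UTC: 04:50 + 8:00 = 12:50 UTC on Dec 26.
Add 14 hours 55 minutes leg 1 → 03:45 UTC (Dec 27).
Add 6 hours and 40 minutes layover in Halborough → 10:25 UTC.
Add 14 hours 18 minutes leg 2 → 00:43 UTC (Dec 28).
Add 6 hours and 29 minutes layover in Port Linden → 07:12 UTC.
Add 1 hour leg 3 → 08:12 UTC.
Buenos Aires is UTC−3:00, so local arrival = 08:12 − 3:00 = 05:12 on Dec 28.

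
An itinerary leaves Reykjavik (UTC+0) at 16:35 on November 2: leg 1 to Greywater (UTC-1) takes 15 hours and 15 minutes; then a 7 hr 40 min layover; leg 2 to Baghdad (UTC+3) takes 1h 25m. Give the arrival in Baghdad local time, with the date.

Reykjavik is at UTC+0, so departure is already 16:35 UTC on Nov 2.
Add 15 hours 15 minutes leg 1 → 07:50 UTC (Nov 3).
Add 7 hours 40 minutes layover in Greywater → 15:30 UTC.
Add 1 hour 25 minutes leg 2 → 16:55 UTC.
Baghdad is UTC+3:00, so local arrival = 16:55 + 3:00 = 19:55 on Nov 3.

19:55 on November 3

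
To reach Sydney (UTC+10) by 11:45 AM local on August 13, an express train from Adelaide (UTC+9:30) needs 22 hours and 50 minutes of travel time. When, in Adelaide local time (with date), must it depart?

12:25 PM on August 12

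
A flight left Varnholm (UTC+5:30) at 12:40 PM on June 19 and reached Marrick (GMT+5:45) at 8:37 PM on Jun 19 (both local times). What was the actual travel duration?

7 hours 42 minutes

Marrick is 0:15 ahead of Varnholm.
Clock-face elapsed time (ignoring zones) is 7 hours 57 minutes.
Actual elapsed = 7 hours 57 minutes − 0:15 = 7 hours 42 minutes.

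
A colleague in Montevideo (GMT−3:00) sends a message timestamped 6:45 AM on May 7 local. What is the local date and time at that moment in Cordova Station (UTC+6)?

Cordova Station is 9:00 ahead of Montevideo.
Shift by the zone difference: 6:45 AM + 9:00 = 3:45 PM on May 7 in Cordova Station.

3:45 PM on May 7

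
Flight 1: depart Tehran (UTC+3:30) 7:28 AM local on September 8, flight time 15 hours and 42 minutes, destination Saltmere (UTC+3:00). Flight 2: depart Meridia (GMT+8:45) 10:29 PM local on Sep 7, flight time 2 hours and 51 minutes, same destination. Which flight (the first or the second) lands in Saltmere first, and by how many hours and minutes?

the second, by 27 hours 5 minutes

Flight 1 in UTC: 7:28 AM − 3:30 = 3:58 AM on Sep 8.
+15 hours and 42 minutes → arrive 7:40 PM UTC on Sep 8.
Flight 2 in UTC: 10:29 PM − 8:45 = 1:44 PM on Sep 7.
+2 hours 51 minutes → arrive 4:35 PM UTC on Sep 7.
Flight 2 lands earlier by 27 hours 5 minutes.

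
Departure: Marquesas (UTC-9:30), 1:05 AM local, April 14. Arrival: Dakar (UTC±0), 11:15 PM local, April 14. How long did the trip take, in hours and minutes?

12 hours 40 minutes

Departure in UTC: 1:05 AM + 9:30 = 10:35 AM on Apr 14.
Arrival is already UTC: 11:15 PM on Apr 14.
Elapsed = 11:15 PM − 10:35 AM = 12 hours 40 minutes.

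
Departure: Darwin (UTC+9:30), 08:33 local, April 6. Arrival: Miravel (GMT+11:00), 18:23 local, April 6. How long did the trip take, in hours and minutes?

Departure in UTC: 08:33 − 9:30 = 23:03 on Apr 5.
Arrival in UTC: 18:23 − 11:00 = 07:23 on Apr 6.
Elapsed = 07:23 − 23:03 (+1 day) = 8 hours 20 minutes.

8 hours 20 minutes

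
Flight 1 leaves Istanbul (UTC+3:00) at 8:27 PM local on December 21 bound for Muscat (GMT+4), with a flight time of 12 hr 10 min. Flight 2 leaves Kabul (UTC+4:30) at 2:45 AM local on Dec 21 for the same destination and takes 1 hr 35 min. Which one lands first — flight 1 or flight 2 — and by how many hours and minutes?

the second, by 29 hours 47 minutes

Flight 1 in UTC: 8:27 PM − 3:00 = 5:27 PM on Dec 21.
+12 hours and 10 minutes → arrive 5:37 AM UTC on Dec 22.
Flight 2 in UTC: 2:45 AM − 4:30 = 10:15 PM on Dec 20.
+1 hour and 35 minutes → arrive 11:50 PM UTC on Dec 20.
Flight 2 lands earlier by 29 hours 47 minutes.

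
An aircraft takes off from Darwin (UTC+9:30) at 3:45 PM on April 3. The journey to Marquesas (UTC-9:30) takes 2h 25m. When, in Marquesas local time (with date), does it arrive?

11:10 PM on April 2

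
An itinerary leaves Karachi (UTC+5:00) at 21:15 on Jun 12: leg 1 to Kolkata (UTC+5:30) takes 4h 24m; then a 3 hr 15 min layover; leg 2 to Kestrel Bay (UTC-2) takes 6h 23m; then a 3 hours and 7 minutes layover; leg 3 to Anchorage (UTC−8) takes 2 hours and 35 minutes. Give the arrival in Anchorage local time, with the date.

Convert departure to UTC: 21:15 − 5:00 = 16:15 UTC on Jun 12.
Add 4 hours 24 minutes leg 1 → 20:39 UTC.
Add 3 hours and 15 minutes layover in Kolkata → 23:54 UTC.
Add 6 hours 23 minutes leg 2 → 06:17 UTC (Jun 13).
Add 3 hours 7 minutes layover in Kestrel Bay → 09:24 UTC.
Add 2 hours 35 minutes leg 3 → 11:59 UTC.
Anchorage is UTC−8:00, so local arrival = 11:59 − 8:00 = 03:59 on Jun 13.

03:59 on June 13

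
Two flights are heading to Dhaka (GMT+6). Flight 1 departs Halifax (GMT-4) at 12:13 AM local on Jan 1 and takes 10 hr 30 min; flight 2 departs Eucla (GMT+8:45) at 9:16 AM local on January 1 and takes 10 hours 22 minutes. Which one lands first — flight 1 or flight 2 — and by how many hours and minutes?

the second, by 3 hours 50 minutes

Flight 1 in UTC: 12:13 AM + 4:00 = 4:13 AM on Jan 1.
+10 hours and 30 minutes → arrive 2:43 PM UTC on Jan 1.
Flight 2 in UTC: 9:16 AM − 8:45 = 12:31 AM on Jan 1.
+10 hours and 22 minutes → arrive 10:53 AM UTC on Jan 1.
Flight 2 lands earlier by 3 hours 50 minutes.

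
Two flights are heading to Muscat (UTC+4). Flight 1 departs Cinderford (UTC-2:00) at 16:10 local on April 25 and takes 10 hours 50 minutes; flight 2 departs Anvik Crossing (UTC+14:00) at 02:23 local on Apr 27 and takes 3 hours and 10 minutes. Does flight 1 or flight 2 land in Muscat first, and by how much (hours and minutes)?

the first, by 10 hours 33 minutes

Flight 1 in UTC: 16:10 + 2:00 = 18:10 on Apr 25.
+10 hours 50 minutes → arrive 05:00 UTC on Apr 26.
Flight 2 in UTC: 02:23 − 14:00 = 12:23 on Apr 26.
+3 hours 10 minutes → arrive 15:33 UTC on Apr 26.
Flight 1 lands earlier by 10 hours 33 minutes.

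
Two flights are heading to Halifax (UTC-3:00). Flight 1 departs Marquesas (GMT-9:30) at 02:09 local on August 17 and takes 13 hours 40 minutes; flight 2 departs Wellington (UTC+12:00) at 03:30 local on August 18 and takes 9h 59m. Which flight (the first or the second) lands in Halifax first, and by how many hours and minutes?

the first, by 10 minutes

Flight 1 in UTC: 02:09 + 9:30 = 11:39 on Aug 17.
+13 hours 40 minutes → arrive 01:19 UTC on Aug 18.
Flight 2 in UTC: 03:30 − 12:00 = 15:30 on Aug 17.
+9 hours and 59 minutes → arrive 01:29 UTC on Aug 18.
Flight 1 lands earlier by 10 minutes.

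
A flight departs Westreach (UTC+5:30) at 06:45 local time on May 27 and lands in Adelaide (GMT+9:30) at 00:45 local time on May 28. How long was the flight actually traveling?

14 hours

Departure in UTC: 06:45 − 5:30 = 01:15 on May 27.
Arrival in UTC: 00:45 − 9:30 = 15:15 on May 27.
Elapsed = 15:15 − 01:15 = 14 hours.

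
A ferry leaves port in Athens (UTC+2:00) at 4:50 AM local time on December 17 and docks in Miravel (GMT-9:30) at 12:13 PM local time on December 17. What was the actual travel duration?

Miravel is 11:30 behind Athens.
Clock-face elapsed time (ignoring zones) is 7 hours 23 minutes.
Actual elapsed = 7 hours 23 minutes + 11:30 = 18 hours 53 minutes.

18 hours 53 minutes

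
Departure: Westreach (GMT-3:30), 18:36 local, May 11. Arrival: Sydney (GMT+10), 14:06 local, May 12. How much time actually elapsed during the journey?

Sydney is 13:30 ahead of Westreach.
Clock-face elapsed time (ignoring zones) is 19 hours 30 minutes.
Actual elapsed = 19 hours 30 minutes − 13:30 = 6 hours.

6 hours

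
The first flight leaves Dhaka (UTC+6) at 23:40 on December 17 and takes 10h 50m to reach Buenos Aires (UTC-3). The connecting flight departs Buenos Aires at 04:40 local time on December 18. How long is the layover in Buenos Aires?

3 hours 10 minutes

Convert departure to UTC: 23:40 − 6:00 = 17:40 UTC on Dec 17.
Add 10 hours and 50 minutes flight time → 04:30 UTC (Dec 18).
Buenos Aires is UTC−3:00, so local arrival = 04:30 − 3:00 = 01:30 on Dec 18.
Layover = 04:40 − 01:30 = 3 hours 10 minutes.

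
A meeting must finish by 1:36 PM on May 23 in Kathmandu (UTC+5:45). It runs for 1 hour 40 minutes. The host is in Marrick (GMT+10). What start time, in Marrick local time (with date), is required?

4:11 PM on May 23

Target end time in UTC: 1:36 PM − 5:45 = 7:51 AM on May 23.
Subtract 1 hour 40 minutes → start 6:11 AM UTC on May 23.
Marrick is UTC+10:00: 6:11 AM + 10:00 = 4:11 PM on May 23.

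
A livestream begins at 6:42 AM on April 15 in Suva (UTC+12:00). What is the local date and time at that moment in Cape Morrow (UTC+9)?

Cape Morrow is 3:00 behind Suva.
Shift by the zone difference: 6:42 AM − 3:00 = 3:42 AM on Apr 15 in Cape Morrow.

3:42 AM on Apr 15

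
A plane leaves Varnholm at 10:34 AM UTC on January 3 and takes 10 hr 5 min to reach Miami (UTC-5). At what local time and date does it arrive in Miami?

3:39 PM on January 3

Departure is given in UTC: 10:34 AM on Jan 3.
Add 10 hours and 5 minutes → 8:39 PM UTC.
Miami is UTC−5:00: 8:39 PM − 5:00 = 3:39 PM on Jan 3.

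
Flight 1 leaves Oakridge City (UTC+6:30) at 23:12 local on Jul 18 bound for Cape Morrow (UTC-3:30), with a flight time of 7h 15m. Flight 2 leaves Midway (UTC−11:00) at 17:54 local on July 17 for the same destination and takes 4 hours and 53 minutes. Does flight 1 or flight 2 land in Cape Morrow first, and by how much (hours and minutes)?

the second, by 14 hours 10 minutes

Flight 1 in UTC: 23:12 − 6:30 = 16:42 on Jul 18.
+7 hours and 15 minutes → arrive 23:57 UTC on Jul 18.
Flight 2 in UTC: 17:54 + 11:00 = 04:54 on Jul 18.
+4 hours and 53 minutes → arrive 09:47 UTC on Jul 18.
Flight 2 lands earlier by 14 hours 10 minutes.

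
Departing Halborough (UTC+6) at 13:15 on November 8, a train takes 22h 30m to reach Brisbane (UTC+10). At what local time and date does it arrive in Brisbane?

15:45 on November 9

Convert departure to UTC: 13:15 − 6:00 = 07:15 UTC on Nov 8.
Add 22 hours 30 minutes travel time → 05:45 UTC (Nov 9).
Brisbane is UTC+10:00, so local arrival = 05:45 + 10:00 = 15:45 on Nov 9.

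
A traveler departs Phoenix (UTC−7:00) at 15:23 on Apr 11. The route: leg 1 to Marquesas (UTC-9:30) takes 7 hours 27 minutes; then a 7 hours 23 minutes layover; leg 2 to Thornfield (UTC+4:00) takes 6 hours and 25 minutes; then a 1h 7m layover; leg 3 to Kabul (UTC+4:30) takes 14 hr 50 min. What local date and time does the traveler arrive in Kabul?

16:05 on Apr 13

Convert departure to UTC: 15:23 + 7:00 = 22:23 UTC on Apr 11.
Add 7 hours and 27 minutes leg 1 → 05:50 UTC (Apr 12).
Add 7 hours and 23 minutes layover in Marquesas → 13:13 UTC.
Add 6 hours 25 minutes leg 2 → 19:38 UTC.
Add 1 hour and 7 minutes layover in Thornfield → 20:45 UTC.
Add 14 hours and 50 minutes leg 3 → 11:35 UTC (Apr 13).
Kabul is UTC+4:30, so local arrival = 11:35 + 4:30 = 16:05 on Apr 13.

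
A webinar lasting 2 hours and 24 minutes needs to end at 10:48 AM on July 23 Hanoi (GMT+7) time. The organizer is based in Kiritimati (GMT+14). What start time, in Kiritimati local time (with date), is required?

Target end time in UTC: 10:48 AM − 7:00 = 3:48 AM on Jul 23.
Subtract 2 hours and 24 minutes → start 1:24 AM UTC on Jul 23.
Kiritimati is UTC+14:00: 1:24 AM + 14:00 = 3:24 PM on Jul 23.

3:24 PM on July 23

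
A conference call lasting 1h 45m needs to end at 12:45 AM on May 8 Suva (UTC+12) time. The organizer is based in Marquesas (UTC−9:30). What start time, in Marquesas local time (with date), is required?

Target end time in UTC: 12:45 AM − 12:00 = 12:45 PM on May 7.
Subtract 1 hour 45 minutes → start 11:00 AM UTC on May 7.
Marquesas is UTC−9:30: 11:00 AM − 9:30 = 1:30 AM on May 7.

1:30 AM on May 7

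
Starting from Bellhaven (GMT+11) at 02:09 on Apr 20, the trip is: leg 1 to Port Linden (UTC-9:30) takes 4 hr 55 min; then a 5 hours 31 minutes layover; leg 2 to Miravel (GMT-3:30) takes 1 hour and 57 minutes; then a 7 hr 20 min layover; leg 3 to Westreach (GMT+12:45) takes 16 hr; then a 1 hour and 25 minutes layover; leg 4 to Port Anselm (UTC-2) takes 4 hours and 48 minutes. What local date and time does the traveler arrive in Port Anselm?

Convert departure to UTC: 02:09 − 11:00 = 15:09 UTC on Apr 19.
Add 4 hours 55 minutes leg 1 → 20:04 UTC.
Add 5 hours and 31 minutes layover in Port Linden → 01:35 UTC (Apr 20).
Add 1 hour and 57 minutes leg 2 → 03:32 UTC.
Add 7 hours 20 minutes layover in Miravel → 10:52 UTC.
Add 16 hours leg 3 → 02:52 UTC (Apr 21).
Add 1 hour 25 minutes layover in Westreach → 04:17 UTC.
Add 4 hours 48 minutes leg 4 → 09:05 UTC.
Port Anselm is UTC−2:00, so local arrival = 09:05 − 2:00 = 07:05 on Apr 21.

07:05 on April 21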